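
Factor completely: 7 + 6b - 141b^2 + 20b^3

(4b - 1)(5b + 1)(b - 7)

Trying the rational-root candidates, b = 7 is a root, so (b - 7) is a factor; dividing leaves 20b^2 - b - 1.
The remaining quadratic factors as (4b - 1)(5b + 1).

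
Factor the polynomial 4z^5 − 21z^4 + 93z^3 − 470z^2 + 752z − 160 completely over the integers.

Testing divisors of the constant over divisors of the leading coefficient, z = 1/4 is a root, so (4z − 1) divides it; the quotient is z^4 − 5z^3 + 22z^2 − 112z + 160.
Next, z = 4 is a root, so (z − 4) is a factor; dividing leaves z^3 − z^2 + 18z − 40.
Then z = 2 is a root, so (z − 2) divides it; the quotient is z^2 + z + 20.
The quadratic z^2 + z + 20 has discriminant −79 < 0 and is irreducible over ℤ.

(4z − 1)(z − 2)(z − 4)(z^2 + z + 20)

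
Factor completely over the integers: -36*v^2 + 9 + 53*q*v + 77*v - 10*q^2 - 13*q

Group: -5*q*(2*q - 9*v - 1) + (4*v - 9)*(2*q - 9*v - 1); both groups contain (2*q - 9*v - 1).

-(2*q - 9*v - 1)*(5*q - 4*v + 9)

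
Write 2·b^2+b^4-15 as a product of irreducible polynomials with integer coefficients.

Substitute u = b^2 to get a quadratic in u, then factor.
b^2-3 is irreducible over ℤ (3 is not a perfect square).
b^2+5 is irreducible over ℤ (always positive, so no real roots).

(b^2+5)·(b^2-3)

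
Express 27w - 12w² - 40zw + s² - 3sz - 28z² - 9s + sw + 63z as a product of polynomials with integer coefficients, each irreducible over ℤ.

Group: s(s + 4z + 4w - 9) + (-7z - 3w)(s + 4z + 4w - 9); both groups contain (s + 4z + 4w - 9).

(s + 4z + 4w - 9)(s - 7z - 3w)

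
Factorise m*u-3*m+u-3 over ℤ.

(m+1)*(u-3)

Group as (m*u-3*m) + (u-3) = m*(u-3) + (u-3).
Both groups share the factor (u-3).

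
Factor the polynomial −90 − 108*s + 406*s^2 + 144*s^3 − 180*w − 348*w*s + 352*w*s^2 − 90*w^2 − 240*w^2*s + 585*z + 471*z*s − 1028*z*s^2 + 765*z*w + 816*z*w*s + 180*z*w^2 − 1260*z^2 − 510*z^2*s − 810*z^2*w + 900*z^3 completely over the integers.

(15*z − 6*w − 2*s − 6)*(6*z − 8*s − 3)*(10*z − 5*w + 9*s − 5)

Group: 10*z*(90*z^2 − 36*z*w − 132*z*s − 81*z + 48*w*s + 18*w + 16*s^2 + 54*s + 18) + (−5*w + 9*s − 5)*(90*z^2 − 36*z*w − 132*z*s − 81*z + 48*w*s + 18*w + 16*s^2 + 54*s + 18); both groups contain (90*z^2 − 36*z*w − 132*z*s − 81*z + 48*w*s + 18*w + 16*s^2 + 54*s + 18), so (10*z − 5*w + 9*s − 5) is a factor with cofactor 90*z^2 − 36*z*w − 132*z*s − 81*z + 48*w*s + 18*w + 16*s^2 + 54*s + 18.
The cofactor groups again: 90*z^2 − 36*z*w − 132*z*s − 81*z + 48*w*s + 18*w + 16*s^2 + 54*s + 18 = 6*z*(15*z − 6*w − 2*s − 6) + (−8*s − 3)*(15*z − 6*w − 2*s − 6); both groups contain (15*z − 6*w − 2*s − 6), giving (6*z − 8*s − 3)*(15*z − 6*w − 2*s − 6).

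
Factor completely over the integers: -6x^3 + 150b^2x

6x(5b + x)(5b - x)

Pull out the common factor 6x; 25b^2 - x^2 is a difference of squares.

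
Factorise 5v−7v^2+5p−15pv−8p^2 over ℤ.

Group: −8p(p+v) + (−7v+5)(p+v); both groups contain (p+v).

−(8p+7v−5)(p+v)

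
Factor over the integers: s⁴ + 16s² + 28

Substitute u = s² to get a quadratic in u, then factor.
s² + 14 is irreducible over ℤ (always positive, so no real roots).
s² + 2 is irreducible over ℤ (always positive, so no real roots).

(s² + 14)(s² + 2)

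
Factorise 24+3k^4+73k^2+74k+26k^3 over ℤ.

(3k+2)(k+1)(k+3)(k+4)

Testing divisors of the constant over divisors of the leading coefficient, k = -4 is a root, so (k+4) is a factor; dividing leaves 3k^3+14k^2+17k+6.
Continuing, k = -1 is a root, so (k+1) is a factor; dividing leaves 3k^2+11k+6.
The remaining quadratic factors as (k+3)(3k+2).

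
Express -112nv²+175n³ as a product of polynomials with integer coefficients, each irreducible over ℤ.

7n(5n+4v)(5n-4v)

Pull out the common factor 7n; 25n²-16v² is a difference of squares.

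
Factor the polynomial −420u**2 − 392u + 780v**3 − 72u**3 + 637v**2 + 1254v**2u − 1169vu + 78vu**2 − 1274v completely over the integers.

(15v − 3u − 14)(13v + 4u)(4v + 6u + 7)

Group: 13v(60v**2 + 78vu + 49v − 18u**2 − 105u − 98) + 4u(60v**2 + 78vu + 49v − 18u**2 − 105u − 98); both groups contain (60v**2 + 78vu + 49v − 18u**2 − 105u − 98), so (13v + 4u) is a factor with cofactor 60v**2 + 78vu + 49v − 18u**2 − 105u − 98.
The cofactor groups again: 60v**2 + 78vu + 49v − 18u**2 − 105u − 98 = 15v(4v + 6u + 7) + (−3u − 14)(4v + 6u + 7); both groups contain (4v + 6u + 7), giving (15v − 3u − 14)(4v + 6u + 7).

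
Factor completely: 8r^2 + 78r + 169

(2r + 13)(4r + 13)

Need a pair with product 8·169 = 1352 and sum 78: that's 52 and 26.
Split the middle term: 8r^2 + 52r + 26r + 169 = 4r(2r + 13) + 13(2r + 13).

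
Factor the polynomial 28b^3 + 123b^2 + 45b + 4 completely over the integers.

(4b + 1)(7b + 1)(b + 4)

Testing divisors of the constant over divisors of the leading coefficient, b = -1/4 is a root, so (4b + 1) divides it; the quotient is 7b^2 + 29b + 4.
The remaining quadratic factors as (b + 4)(7b + 1).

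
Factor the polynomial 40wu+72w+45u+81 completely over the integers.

Group as (40wu+72w) + (45u+81) = 8w(5u+9) + 9(5u+9).
Both groups share the factor (5u+9).

(5u+9)(8w+9)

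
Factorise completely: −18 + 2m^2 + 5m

(2m + 9)(m − 2)

Need a pair with product 2·(−18) = −36 and sum 5: that's 9 and −4.
Split the middle term: 2m^2 + 9m − 4m − 18 = m(2m + 9) − 2(2m + 9).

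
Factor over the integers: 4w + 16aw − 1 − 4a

Group as (16aw − 4a) + (4w − 1) = 4a(4w − 1) + (4w − 1).
Both groups share the factor (4w − 1).

(4a + 1)(4w − 1)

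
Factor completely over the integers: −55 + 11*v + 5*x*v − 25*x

Group as (5*x*v − 25*x) + (11*v − 55) = 5*x*(v − 5) + 11*(v − 5).
Both groups share the factor (v − 5).

(5*x + 11)*(v − 5)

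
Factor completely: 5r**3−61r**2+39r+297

(5r+9)(r−11)(r−3)

Testing divisors of the constant over divisors of the leading coefficient, r = 3 is a root, giving the factor (r−3) and quotient 5r**2−46r−99.
The remaining quadratic factors as (r−11)(5r+9).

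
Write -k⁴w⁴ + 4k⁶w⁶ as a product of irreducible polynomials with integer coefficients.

Every term has a factor of k⁴w⁴; factoring it out leaves 4k²w² - 1.
Recognize a difference of squares with the parts 2kw and 1.

k⁴w⁴(2kw + 1)(2kw - 1)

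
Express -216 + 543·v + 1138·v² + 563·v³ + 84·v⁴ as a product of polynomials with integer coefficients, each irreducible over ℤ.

(3·v + 8)·(4·v - 1)·(7·v + 9)·(v + 3)

Among the possible rational roots, v = 1/4 is a root, giving the factor (4·v - 1) and quotient 21·v³ + 146·v² + 321·v + 216.
Then v = -3 is a root, so (v + 3) divides it; the quotient is 21·v² + 83·v + 72.
The remaining quadratic factors as (7·v + 9)(3·v + 8).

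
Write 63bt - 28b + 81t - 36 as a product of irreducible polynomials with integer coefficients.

Group as (63bt - 28b) + (81t - 36) = 7b(9t - 4) + 9(9t - 4).
Both groups share the factor (9t - 4).

(7b + 9)(9t - 4)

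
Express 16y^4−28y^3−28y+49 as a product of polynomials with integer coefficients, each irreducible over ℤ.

Group as (16y^4−28y) + (−28y^3+49) = 4y(4y^3−7) − 7(4y^3−7).
Both groups share the factor (4y^3−7).

(4y−7)(4y^3−7)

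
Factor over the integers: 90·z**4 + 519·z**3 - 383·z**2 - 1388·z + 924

(3·z - 2)·(5·z - 7)·(6·z + 11)·(z + 6)

Trying the rational-root candidates, z = -6 is a root, so (z + 6) is a factor; dividing leaves 90·z**3 - 21·z**2 - 257·z + 154.
Then z = 2/3 is a root, so (3·z - 2) divides it; the quotient is 30·z**2 + 13·z - 77.
The remaining quadratic factors as (5·z - 7)(6·z + 11).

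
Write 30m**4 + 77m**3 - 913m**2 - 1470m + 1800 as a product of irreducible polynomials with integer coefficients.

(5m + 12)(6m - 5)(m + 6)(m - 5)

Among the possible rational roots, m = 5/6 is a root, so (6m - 5) divides it; the quotient is 5m**3 + 17m**2 - 138m - 360.
Then m = -12/5 is a root, so (5m + 12) divides it; the quotient is m**2 + m - 30.
The remaining quadratic factors as (m + 6)(m - 5).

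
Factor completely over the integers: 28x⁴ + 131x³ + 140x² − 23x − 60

By the rational root theorem, x = 4/7 is a root, so (7x − 4) is a factor; dividing leaves 4x³ + 21x² + 32x + 15.
Then x = −3 is a root, giving the factor (x + 3) and quotient 4x² + 9x + 5.
The remaining quadratic factors as (4x + 5)(x + 1).

(4x + 5)(7x − 4)(x + 1)(x + 3)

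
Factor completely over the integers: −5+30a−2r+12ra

(2r+5)(6a−1)

Group as (12ra−2r) + (30a−5) = 2r(6a−1) + 5(6a−1).
Both groups share the factor (6a−1).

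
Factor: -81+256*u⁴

Write as (16*u²)² − (9)², then factor 16*u²-9 once more.

(4*u+3)*(4*u-3)*(16*u²+9)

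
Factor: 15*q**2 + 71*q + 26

Need a pair with product 15·26 = 390 and sum 71: that's 6 and 65.
Split the middle term: 15*q**2 + 6*q + 65*q + 26 = 3*q*(5*q + 2) + 13*(5*q + 2).

(3*q + 13)*(5*q + 2)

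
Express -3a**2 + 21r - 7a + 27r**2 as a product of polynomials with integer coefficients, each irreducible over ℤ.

-(3a + 9r + 7)(a - 3r)

Group: -a(3a + 9r + 7) + 3r(3a + 9r + 7); both groups contain (3a + 9r + 7).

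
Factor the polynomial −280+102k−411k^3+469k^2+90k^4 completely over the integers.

By the rational root theorem, k = 5/2 is a root, giving the factor (2k−5) and quotient 45k^3−93k^2+2k+56.
Next, k = 4/3 is a root, so (3k−4) divides it; the quotient is 15k^2−11k−14.
The remaining quadratic factors as (5k−7)(3k+2).

(2k−5)(3k+2)(3k−4)(5k−7)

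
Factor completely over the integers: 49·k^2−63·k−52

Need a pair with product 49·(−52) = −2548 and sum −63: that's −91 and 28.
Split the middle term: 49·k^2−91·k + 28·k−52 = 7·k·(7·k−13) + 4·(7·k−13).

(7·k+4)·(7·k−13)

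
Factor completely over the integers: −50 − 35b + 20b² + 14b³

Group as (14b³ − 35b) + (20b² − 50) = 7b(2b² − 5) + 10(2b² − 5).
Both groups share the factor (2b² − 5).

(7b + 10)(2b² − 5)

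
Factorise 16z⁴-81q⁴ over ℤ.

Write as (4z²)² − (9q²)², then factor 4z²-9q² once more.

(2z-3q)(2z+3q)(4z²+9q²)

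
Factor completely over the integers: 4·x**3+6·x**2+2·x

2·x·(2·x+1)·(x+1)

Pull out the common factor 2·x, then factor the remaining trinomial.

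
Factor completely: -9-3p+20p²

(4p-3)(5p+3)

Need a pair with product 20·(-9) = -180 and sum -3: that's -15 and 12.
Split the middle term: 20p²-15p + 12p-9 = 5p(4p-3) + 3(4p-3).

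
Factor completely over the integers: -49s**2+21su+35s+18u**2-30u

Group: -7s(7s+3u-5) + 6u(7s+3u-5); both groups contain (7s+3u-5).

-(7s+3u-5)(7s-6u)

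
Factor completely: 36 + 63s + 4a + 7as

(7s + 4)(a + 9)

Group as (7as + 4a) + (63s + 36) = a(7s + 4) + 9(7s + 4).
Both groups share the factor (7s + 4).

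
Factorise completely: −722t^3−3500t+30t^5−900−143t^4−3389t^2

(5t+2)(6t+5)(t−9)(t^2+3t+10)

By the rational root theorem, t = −2/5 is a root, so (5t+2) is a factor; dividing leaves 6t^4−31t^3−132t^2−625t−450.
Next, t = 9 is a root, so (t−9) divides it; the quotient is 6t^3+23t^2+75t+50.
Then t = −5/6 is a root, giving the factor (6t+5) and quotient t^2+3t+10.
The quadratic t^2+3t+10 has discriminant −31 < 0 and is irreducible over ℤ.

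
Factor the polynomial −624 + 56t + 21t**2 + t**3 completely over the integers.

(t + 12)(t + 13)(t − 4)

Testing divisors of the constant over divisors of the leading coefficient, t = 4 is a root, so (t − 4) divides it; the quotient is t**2 + 25t + 156.
The remaining quadratic factors as (t + 13)(t + 12).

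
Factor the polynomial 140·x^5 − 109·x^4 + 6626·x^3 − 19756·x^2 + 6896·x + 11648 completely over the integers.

Among the possible rational roots, x = 8/5 is a root, so (5·x − 8) divides it; the quotient is 28·x^4 + 23·x^3 + 1362·x^2 − 1772·x − 1456.
Next, x = −4/7 is a root, so (7·x + 4) divides it; the quotient is 4·x^3 + x^2 + 194·x − 364.
Next, x = 7/4 is a root, so (4·x − 7) is a factor; dividing leaves x^2 + 2·x + 52.
The quadratic x^2 + 2·x + 52 has discriminant −204 < 0 and is irreducible over ℤ.

(4·x − 7)·(5·x − 8)·(7·x + 4)·(x^2 + 2·x + 52)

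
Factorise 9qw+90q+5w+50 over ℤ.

(9q+5)(w+10)

Group as (9qw+90q) + (5w+50) = 9q(w+10) + 5(w+10).
Both groups share the factor (w+10).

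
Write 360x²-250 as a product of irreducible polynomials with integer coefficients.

10(6x+5)(6x-5)

Factor out 10, leaving 36x²-25, which is a difference of two squares.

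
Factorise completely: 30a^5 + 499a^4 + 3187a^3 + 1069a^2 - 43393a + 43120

Trying the rational-root candidates, a = 7/6 is a root, so (6a - 7) is a factor; dividing leaves 5a^4 + 89a^3 + 635a^2 + 919a - 6160.
Then a = 11/5 is a root, so (5a - 11) is a factor; dividing leaves a^3 + 20a^2 + 171a + 560.
Then a = -7 is a root, so (a + 7) divides it; the quotient is a^2 + 13a + 80.
The quadratic a^2 + 13a + 80 has discriminant -151 < 0 and is irreducible over ℤ.

(5a - 11)(6a - 7)(a + 7)(a^2 + 13a + 80)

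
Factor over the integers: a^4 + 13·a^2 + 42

(a^2 + 6)·(a^2 + 7)

Substitute u = a^2 to get a quadratic in u, then factor.
a^2 + 7 is irreducible over ℤ (always positive, so no real roots).
a^2 + 6 is irreducible over ℤ (always positive, so no real roots).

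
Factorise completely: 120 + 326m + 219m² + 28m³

(4m + 5)(7m + 4)(m + 6)

Testing divisors of the constant over divisors of the leading coefficient, m = -4/7 is a root, giving the factor (7m + 4) and quotient 4m² + 29m + 30.
The remaining quadratic factors as (4m + 5)(m + 6).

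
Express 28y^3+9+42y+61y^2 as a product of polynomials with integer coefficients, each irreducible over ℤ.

(4y+3)(7y+3)(y+1)

Testing divisors of the constant over divisors of the leading coefficient, y = -1 is a root, giving the factor (y+1) and quotient 28y^2+33y+9.
The remaining quadratic factors as (7y+3)(4y+3).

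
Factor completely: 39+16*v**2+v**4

(v**2+13)*(v**2+3)

Substitute u = v**2 to get a quadratic in u, then factor.
v**2+3 is irreducible over ℤ (always positive, so no real roots).
v**2+13 is irreducible over ℤ (always positive, so no real roots).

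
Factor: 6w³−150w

6w(w+5)(w−5)

Pull out the common factor 6w; w²−25 is a difference of squares.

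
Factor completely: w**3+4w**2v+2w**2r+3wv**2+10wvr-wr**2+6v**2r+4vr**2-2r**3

(w+3v-r)(w+2r)(w+v+r)

Group: w(w**2+wv+3wr+2vr+2r**2) + (3v-r)(w**2+wv+3wr+2vr+2r**2); both groups contain (w**2+wv+3wr+2vr+2r**2), so (w+3v-r) is a factor with cofactor w**2+wv+3wr+2vr+2r**2.
The cofactor groups again: w**2+wv+3wr+2vr+2r**2 = w(w+v+r) + 2r(w+v+r); both groups contain (w+v+r), giving (w+2r)(w+v+r).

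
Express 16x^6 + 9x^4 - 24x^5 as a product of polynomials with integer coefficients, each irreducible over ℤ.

x^4(4x - 3)^2

Pull out the common factor x^4, leaving 16x^2 - 24x + 9.
Recognize a perfect-square trinomial with the parts 4x and 3.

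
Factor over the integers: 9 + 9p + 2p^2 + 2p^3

(p + 1)(2p^2 + 9)

Group as (2p^3 + 9p) + (2p^2 + 9) = p(2p^2 + 9) + (2p^2 + 9).
Both groups share the factor (2p^2 + 9).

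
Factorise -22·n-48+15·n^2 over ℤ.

Need a pair with product 15·(-48) = -720 and sum -22: that's 18 and -40.
Split the middle term: 15·n^2+18·n - 40·n-48 = 3·n·(5·n+6) - 8·(5·n+6).

(3·n-8)·(5·n+6)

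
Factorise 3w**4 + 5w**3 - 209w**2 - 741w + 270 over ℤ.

Testing divisors of the constant over divisors of the leading coefficient, w = 9 is a root, giving the factor (w - 9) and quotient 3w**3 + 32w**2 + 79w - 30.
Continuing, w = -6 is a root, giving the factor (w + 6) and quotient 3w**2 + 14w - 5.
The remaining quadratic factors as (3w - 1)(w + 5).

(3w - 1)(w + 5)(w + 6)(w - 9)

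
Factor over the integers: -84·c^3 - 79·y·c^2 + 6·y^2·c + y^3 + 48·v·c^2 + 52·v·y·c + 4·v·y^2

(4·v + y - 7·c)·(y + 12·c)·(y + c)

Group: y·(4·v·y + 4·v·c + y^2 - 6·y·c - 7·c^2) + 12·c·(4·v·y + 4·v·c + y^2 - 6·y·c - 7·c^2); both groups contain (4·v·y + 4·v·c + y^2 - 6·y·c - 7·c^2), so (y + 12·c) is a factor with cofactor 4·v·y + 4·v·c + y^2 - 6·y·c - 7·c^2.
The cofactor groups again: 4·v·y + 4·v·c + y^2 - 6·y·c - 7·c^2 = 4·v·(y + c) + (y - 7·c)·(y + c); both groups contain (y + c), giving (4·v + y - 7·c)·(y + c).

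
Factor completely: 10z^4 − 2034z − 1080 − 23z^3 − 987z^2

(2z + 15)(5z + 6)(z + 1)(z − 12)

Trying the rational-root candidates, z = −15/2 is a root, so (2z + 15) divides it; the quotient is 5z^3 − 49z^2 − 126z − 72.
Then z = −1 is a root, so (z + 1) divides it; the quotient is 5z^2 − 54z − 72.
The remaining quadratic factors as (z − 12)(5z + 6).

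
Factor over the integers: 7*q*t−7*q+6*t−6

Group as (7*q*t−7*q) + (6*t−6) = 7*q*(t−1) + 6*(t−1).
Both groups share the factor (t−1).

(7*q+6)*(t−1)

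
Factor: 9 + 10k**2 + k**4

(k**2 + 1)(k**2 + 9)

Substitute u = k**2 to get a quadratic in u, then factor.
k**2 + 9 is irreducible over ℤ (sum of squares).
k**2 + 1 is irreducible over ℤ (sum of squares).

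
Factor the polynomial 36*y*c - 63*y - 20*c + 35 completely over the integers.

(4*c - 7)*(9*y - 5)

Group as (36*y*c - 63*y) + (-20*c + 35) = 9*y*(4*c - 7) - 5*(4*c - 7).
Both groups share the factor (4*c - 7).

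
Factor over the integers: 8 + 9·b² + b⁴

Substitute u = b² to get a quadratic in u, then factor.
b² + 1 is irreducible over ℤ (sum of squares).
b² + 8 is irreducible over ℤ (always positive, so no real roots).

(b² + 1)·(b² + 8)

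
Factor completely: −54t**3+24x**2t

Pull out the common factor 6t; 4x**2−9t**2 is a difference of squares.

6t(2x−3t)(2x+3t)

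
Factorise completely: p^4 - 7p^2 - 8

(p^2 + 1)(p^2 - 8)

Substitute u = p^2 to get a quadratic in u, then factor.
p^2 - 8 is irreducible over ℤ (8 is not a perfect square).
p^2 + 1 is irreducible over ℤ (sum of squares).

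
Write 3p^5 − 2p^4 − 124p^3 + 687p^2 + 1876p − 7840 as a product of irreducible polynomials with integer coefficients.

Trying the rational-root candidates, p = −4 is a root, giving the factor (p + 4) and quotient 3p^4 − 14p^3 − 68p^2 + 959p − 1960.
Continuing, p = −7 is a root, so (p + 7) is a factor; dividing leaves 3p^3 − 35p^2 + 177p − 280.
Then p = 8/3 is a root, so (3p − 8) is a factor; dividing leaves p^2 − 9p + 35.
The quadratic p^2 − 9p + 35 has discriminant −59 < 0 and is irreducible over ℤ.

(3p − 8)(p + 4)(p + 7)(p^2 − 9p + 35)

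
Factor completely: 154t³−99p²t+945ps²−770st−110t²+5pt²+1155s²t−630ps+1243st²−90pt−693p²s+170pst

−(11p−15s−14t+10)(7s+t)(9p+11t)

Group: 7s(−99p²+135ps+5pt−90p+165st+154t²−110t) + t(−99p²+135ps+5pt−90p+165st+154t²−110t); both groups contain (−99p²+135ps+5pt−90p+165st+154t²−110t), so (7s+t) is a factor with cofactor −99p²+135ps+5pt−90p+165st+154t²−110t.
The cofactor groups again: −99p²+135ps+5pt−90p+165st+154t²−110t = −9p(11p−15s−14t+10) − 11t(11p−15s−14t+10); both groups contain (11p−15s−14t+10), giving −(9p+11t)(11p−15s−14t+10).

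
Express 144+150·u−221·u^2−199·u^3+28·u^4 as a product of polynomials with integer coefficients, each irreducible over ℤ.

(4·u+3)·(7·u−6)·(u+1)·(u−8)

Testing divisors of the constant over divisors of the leading coefficient, u = 6/7 is a root, so (7·u−6) divides it; the quotient is 4·u^3−25·u^2−53·u−24.
Next, u = 8 is a root, so (u−8) is a factor; dividing leaves 4·u^2+7·u+3.
The remaining quadratic factors as (u+1)(4·u+3).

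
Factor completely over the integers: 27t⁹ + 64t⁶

Factor out t⁶ first: what remains is 27t³ + 64.
Recognize a sum of cubes with the parts 4 and 3t.

t⁶(3t + 4)(9t² - 12t + 16)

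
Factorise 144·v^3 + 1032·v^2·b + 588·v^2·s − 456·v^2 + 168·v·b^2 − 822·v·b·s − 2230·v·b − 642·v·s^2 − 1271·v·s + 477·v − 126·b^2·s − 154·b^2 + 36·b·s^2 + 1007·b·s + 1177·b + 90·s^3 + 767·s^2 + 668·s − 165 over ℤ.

Group: 12·v·(12·v^2 + 86·v·b + 58·v·s − 27·v + 14·b^2 − 4·b·s − 107·b − 10·s^2 − 73·s + 15) + (−9·s − 11)·(12·v^2 + 86·v·b + 58·v·s − 27·v + 14·b^2 − 4·b·s − 107·b − 10·s^2 − 73·s + 15); both groups contain (12·v^2 + 86·v·b + 58·v·s − 27·v + 14·b^2 − 4·b·s − 107·b − 10·s^2 − 73·s + 15), so (12·v − 9·s − 11) is a factor with cofactor 12·v^2 + 86·v·b + 58·v·s − 27·v + 14·b^2 − 4·b·s − 107·b − 10·s^2 − 73·s + 15.
The cofactor groups again: 12·v^2 + 86·v·b + 58·v·s − 27·v + 14·b^2 − 4·b·s − 107·b − 10·s^2 − 73·s + 15 = 12·v·(v + 7·b + 5·s − 1) + (2·b − 2·s − 15)·(v + 7·b + 5·s − 1); both groups contain (v + 7·b + 5·s − 1), giving (12·v + 2·b − 2·s − 15)·(v + 7·b + 5·s − 1).

(12·v − 9·s − 11)·(12·v + 2·b − 2·s − 15)·(v + 7·b + 5·s − 1)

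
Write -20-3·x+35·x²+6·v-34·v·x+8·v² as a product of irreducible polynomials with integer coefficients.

Group: 2·v·(4·v-7·x-5) + (-5·x+4)·(4·v-7·x-5); both groups contain (4·v-7·x-5).

(2·v-5·x+4)·(4·v-7·x-5)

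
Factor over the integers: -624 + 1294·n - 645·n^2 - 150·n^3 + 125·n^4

Trying the rational-root candidates, n = 1 is a root, so (n - 1) is a factor; dividing leaves 125·n^3 - 25·n^2 - 670·n + 624.
Then n = -13/5 is a root, giving the factor (5·n + 13) and quotient 25·n^2 - 70·n + 48.
The remaining quadratic factors as (5·n - 6)(5·n - 8).

(5·n + 13)·(5·n - 6)·(5·n - 8)·(n - 1)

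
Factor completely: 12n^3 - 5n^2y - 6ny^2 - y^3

(3n + y)(4n + y)(n - y)

Group: n(12n^2 + 7ny + y^2) - y(12n^2 + 7ny + y^2); both groups contain (12n^2 + 7ny + y^2), so (n - y) is a factor with cofactor 12n^2 + 7ny + y^2.
The cofactor groups again: 12n^2 + 7ny + y^2 = 3n(4n + y) + y(4n + y); both groups contain (4n + y), giving (3n + y)(4n + y).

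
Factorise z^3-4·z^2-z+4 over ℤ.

By the rational root theorem, z = 4 is a root, so (z-4) divides it; the quotient is z^2-1.
The remaining quadratic factors as (z-1)(z+1).

(z+1)·(z-1)·(z-4)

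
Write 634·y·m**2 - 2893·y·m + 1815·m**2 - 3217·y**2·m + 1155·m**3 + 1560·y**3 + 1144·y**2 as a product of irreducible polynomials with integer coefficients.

(8·y - 11·m)·(13·y - 15·m)·(15·y + 7·m + 11)

Group: 8·y·(195·y**2 - 134·y·m + 143·y - 105·m**2 - 165·m) - 11·m·(195·y**2 - 134·y·m + 143·y - 105·m**2 - 165·m); both groups contain (195·y**2 - 134·y·m + 143·y - 105·m**2 - 165·m), so (8·y - 11·m) is a factor with cofactor 195·y**2 - 134·y·m + 143·y - 105·m**2 - 165·m.
The cofactor groups again: 195·y**2 - 134·y·m + 143·y - 105·m**2 - 165·m = 15·y·(13·y - 15·m) + (7·m + 11)·(13·y - 15·m); both groups contain (13·y - 15·m), giving (15·y + 7·m + 11)·(13·y - 15·m).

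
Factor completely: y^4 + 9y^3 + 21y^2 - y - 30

(y + 2)(y + 3)(y + 5)(y - 1)

Among the possible rational roots, y = -5 is a root, so (y + 5) is a factor; dividing leaves y^3 + 4y^2 + y - 6.
Next, y = -2 is a root, so (y + 2) divides it; the quotient is y^2 + 2y - 3.
The remaining quadratic factors as (y + 3)(y - 1).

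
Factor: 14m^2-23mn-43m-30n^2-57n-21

Group: 7m(2m-5n-7) + (6n+3)(2m-5n-7); both groups contain (2m-5n-7).

(2m-5n-7)(7m+6n+3)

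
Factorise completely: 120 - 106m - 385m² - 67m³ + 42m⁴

Among the possible rational roots, m = 4 is a root, so (m - 4) is a factor; dividing leaves 42m³ + 101m² + 19m - 30.
Continuing, m = 3/7 is a root, giving the factor (7m - 3) and quotient 6m² + 17m + 10.
The remaining quadratic factors as (6m + 5)(m + 2).

(6m + 5)(7m - 3)(m + 2)(m - 4)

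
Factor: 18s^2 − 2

2(3s + 1)(3s − 1)

Pull out the common factor 2; 9s^2 − 1 is a difference of squares.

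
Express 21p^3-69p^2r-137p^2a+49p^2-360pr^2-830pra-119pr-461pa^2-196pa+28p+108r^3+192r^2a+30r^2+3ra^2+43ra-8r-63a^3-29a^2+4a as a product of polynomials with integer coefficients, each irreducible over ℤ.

Group: 3p(7p^2-44pr-62pa+7p+12r^2+12ra-2r-9a^2+a) + (9r+7a+4)(7p^2-44pr-62pa+7p+12r^2+12ra-2r-9a^2+a); both groups contain (7p^2-44pr-62pa+7p+12r^2+12ra-2r-9a^2+a), so (3p+9r+7a+4) is a factor with cofactor 7p^2-44pr-62pa+7p+12r^2+12ra-2r-9a^2+a.
The cofactor groups again: 7p^2-44pr-62pa+7p+12r^2+12ra-2r-9a^2+a = 7p(p-6r-9a+1) + (-2r+a)(p-6r-9a+1); both groups contain (p-6r-9a+1), giving (7p-2r+a)(p-6r-9a+1).

(p-6r-9a+1)(3p+9r+7a+4)(7p-2r+a)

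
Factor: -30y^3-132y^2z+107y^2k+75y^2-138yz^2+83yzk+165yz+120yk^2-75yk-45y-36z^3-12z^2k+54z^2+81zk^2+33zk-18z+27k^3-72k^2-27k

-(2y+6z-9k-3)(5y+2z+3k)(3y+3z+k-3)

Group: 2y(-15y^2-21yz-14yk+15y-6z^2-11zk+6z-3k^2+9k) + (6z-9k-3)(-15y^2-21yz-14yk+15y-6z^2-11zk+6z-3k^2+9k); both groups contain (-15y^2-21yz-14yk+15y-6z^2-11zk+6z-3k^2+9k), so (2y+6z-9k-3) is a factor with cofactor -15y^2-21yz-14yk+15y-6z^2-11zk+6z-3k^2+9k.
The cofactor groups again: -15y^2-21yz-14yk+15y-6z^2-11zk+6z-3k^2+9k = -3y(5y+2z+3k) + (-3z-k+3)(5y+2z+3k); both groups contain (5y+2z+3k), giving -(3y+3z+k-3)(5y+2z+3k).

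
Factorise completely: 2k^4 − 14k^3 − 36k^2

2k^2(k + 2)(k − 9)

Pull out the common factor 2k^2, then factor the remaining trinomial.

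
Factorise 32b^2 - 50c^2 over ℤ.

2(4b + 5c)(4b - 5c)

Every term has a factor of 2. Then 16b^2 - 25c^2 = (4b)² − (5c)².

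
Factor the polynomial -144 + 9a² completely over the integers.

Every term has a factor of 9. Then a² - 16 = (a)² − (4)².

9(a + 4)(a - 4)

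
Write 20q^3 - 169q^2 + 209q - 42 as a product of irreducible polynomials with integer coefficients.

(4q - 1)(5q - 6)(q - 7)

Testing divisors of the constant over divisors of the leading coefficient, q = 1/4 is a root, so (4q - 1) divides it; the quotient is 5q^2 - 41q + 42.
The remaining quadratic factors as (5q - 6)(q - 7).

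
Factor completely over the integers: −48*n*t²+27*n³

3*n*(3*n+4*t)*(3*n−4*t)

Every term has a factor of 3*n. Then 9*n²−16*t² = (3*n)² − (4*t)².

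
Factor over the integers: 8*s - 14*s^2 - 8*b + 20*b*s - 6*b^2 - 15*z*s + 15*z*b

Group: b*(15*z - 6*b + 14*s - 8) - s*(15*z - 6*b + 14*s - 8); both groups contain (15*z - 6*b + 14*s - 8).

(15*z - 6*b + 14*s - 8)*(b - s)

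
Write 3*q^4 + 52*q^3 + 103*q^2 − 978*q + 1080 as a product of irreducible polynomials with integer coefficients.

Testing divisors of the constant over divisors of the leading coefficient, q = 5/3 is a root, so (3*q − 5) is a factor; dividing leaves q^3 + 19*q^2 + 66*q − 216.
Then q = −12 is a root, so (q + 12) divides it; the quotient is q^2 + 7*q − 18.
The remaining quadratic factors as (q + 9)(q − 2).

(3*q − 5)*(q + 12)*(q + 9)*(q − 2)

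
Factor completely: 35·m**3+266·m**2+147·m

7·m·(5·m+3)·(m+7)

Pull out the common factor 7·m, then factor the remaining trinomial.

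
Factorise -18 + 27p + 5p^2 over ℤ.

Need a pair with product 5·(-18) = -90 and sum 27: that's 30 and -3.
Split the middle term: 5p^2 + 30p - 3p - 18 = 5p(p + 6) - 3(p + 6).

(5p - 3)(p + 6)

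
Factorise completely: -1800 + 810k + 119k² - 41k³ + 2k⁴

Trying the rational-root candidates, k = 2 is a root, so (k - 2) is a factor; dividing leaves 2k³ - 37k² + 45k + 900.
Next, k = 15/2 is a root, so (2k - 15) is a factor; dividing leaves k² - 11k - 60.
The remaining quadratic factors as (k - 15)(k + 4).

(2k - 15)(k + 4)(k - 15)(k - 2)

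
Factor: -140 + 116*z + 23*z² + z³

Testing divisors of the constant over divisors of the leading coefficient, z = -10 is a root, so (z + 10) divides it; the quotient is z² + 13*z - 14.
The remaining quadratic factors as (z - 1)(z + 14).

(z + 10)*(z + 14)*(z - 1)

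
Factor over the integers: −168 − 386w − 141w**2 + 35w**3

By the rational root theorem, w = 6 is a root, so (w − 6) is a factor; dividing leaves 35w**2 + 69w + 28.
The remaining quadratic factors as (5w + 7)(7w + 4).

(5w + 7)(7w + 4)(w − 6)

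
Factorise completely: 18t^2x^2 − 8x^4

2x^2(3t + 2x)(3t − 2x)

Pull out the common factor 2x^2; 9t^2 − 4x^2 is a difference of squares.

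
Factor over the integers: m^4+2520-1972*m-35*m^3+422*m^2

By the rational root theorem, m = 10 is a root, so (m-10) is a factor; dividing leaves m^3-25*m^2+172*m-252.
Next, m = 9 is a root, so (m-9) divides it; the quotient is m^2-16*m+28.
The remaining quadratic factors as (m-2)(m-14).

(m-10)*(m-14)*(m-2)*(m-9)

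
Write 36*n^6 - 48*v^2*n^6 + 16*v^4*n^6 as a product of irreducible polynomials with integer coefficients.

Pull out the common factor 4*n^6, leaving 4*v^4 - 12*v^2 + 9.
Recognize a perfect-square trinomial with the parts 3 and 2*v^2.

4*n^6*(2*v^2 - 3)^2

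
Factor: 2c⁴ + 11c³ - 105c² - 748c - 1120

By the rational root theorem, c = -5/2 is a root, so (2c + 5) is a factor; dividing leaves c³ + 3c² - 60c - 224.
Next, c = 8 is a root, so (c - 8) divides it; the quotient is c² + 11c + 28.
The remaining quadratic factors as (c + 7)(c + 4).

(2c + 5)(c + 4)(c + 7)(c - 8)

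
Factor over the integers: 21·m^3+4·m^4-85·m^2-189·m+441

By the rational root theorem, m = -7 is a root, so (m+7) divides it; the quotient is 4·m^3-7·m^2-36·m+63.
Continuing, m = 3 is a root, so (m-3) is a factor; dividing leaves 4·m^2+5·m-21.
The remaining quadratic factors as (m+3)(4·m-7).

(4·m-7)·(m+3)·(m+7)·(m-3)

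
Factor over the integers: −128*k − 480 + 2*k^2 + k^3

(k + 10)*(k + 4)*(k − 12)

By the rational root theorem, k = −10 is a root, giving the factor (k + 10) and quotient k^2 − 8*k − 48.
The remaining quadratic factors as (k − 12)(k + 4).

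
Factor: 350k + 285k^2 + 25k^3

5k(5k + 7)(k + 10)

Pull out the common factor 5k, then factor the remaining trinomial.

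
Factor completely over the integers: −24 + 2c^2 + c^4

(c + 2)(c − 2)(c^2 + 6)

Substitute u = c^2 to get a quadratic in u, then factor.
c^2 + 6 is irreducible over ℤ (always positive, so no real roots).
c^2 − 4 is a difference of squares.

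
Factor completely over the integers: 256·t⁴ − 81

(4·t + 3)·(4·t − 3)·(16·t² + 9)

(4·t)⁴ − (3)⁴ = ((4·t)² − (3)²)((4·t)² + (3)²); the first factor splits again, the second (16·t² + 9) is irreducible.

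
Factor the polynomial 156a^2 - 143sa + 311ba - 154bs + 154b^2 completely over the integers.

(11b - 11s + 12a)(14b + 13a)

Group: 11b(14b + 13a) + (-11s + 12a)(14b + 13a); both groups contain (14b + 13a).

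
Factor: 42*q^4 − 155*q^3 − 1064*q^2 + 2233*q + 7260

(2*q − 11)*(3*q + 11)*(7*q + 15)*(q − 4)

Among the possible rational roots, q = 11/2 is a root, giving the factor (2*q − 11) and quotient 21*q^3 + 38*q^2 − 323*q − 660.
Continuing, q = −11/3 is a root, so (3*q + 11) divides it; the quotient is 7*q^2 − 13*q − 60.
The remaining quadratic factors as (q − 4)(7*q + 15).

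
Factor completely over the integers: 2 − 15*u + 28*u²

(4*u − 1)*(7*u − 2)

Need a pair with product 28·2 = 56 and sum −15: that's −8 and −7.
Split the middle term: 28*u² − 8*u − 7*u + 2 = 4*u*(7*u − 2) − (7*u − 2).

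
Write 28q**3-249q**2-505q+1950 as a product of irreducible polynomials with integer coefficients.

By the rational root theorem, q = -13/4 is a root, so (4q+13) divides it; the quotient is 7q**2-85q+150.
The remaining quadratic factors as (7q-15)(q-10).

(4q+13)(7q-15)(q-10)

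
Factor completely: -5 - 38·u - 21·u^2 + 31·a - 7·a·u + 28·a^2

Group: 7·a·(4·a + 3·u + 5) + (-7·u - 1)·(4·a + 3·u + 5); both groups contain (4·a + 3·u + 5).

(4·a + 3·u + 5)·(7·a - 7·u - 1)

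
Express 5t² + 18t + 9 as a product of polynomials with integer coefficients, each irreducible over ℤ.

(5t + 3)(t + 3)

Need a pair with product 5·9 = 45 and sum 18: that's 3 and 15.
Split the middle term: 5t² + 3t + 15t + 9 = t(5t + 3) + 3(5t + 3).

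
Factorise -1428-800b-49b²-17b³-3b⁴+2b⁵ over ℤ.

Trying the rational-root candidates, b = 6 is a root, so (b-6) divides it; the quotient is 2b⁴+9b³+37b²+173b+238.
Then b = -2 is a root, giving the factor (b+2) and quotient 2b³+5b²+27b+119.
Next, b = -7/2 is a root, so (2b+7) divides it; the quotient is b²-b+17.
The quadratic b²-b+17 has discriminant -67 < 0 and is irreducible over ℤ.

(2b+7)(b+2)(b-6)(b²-b+17)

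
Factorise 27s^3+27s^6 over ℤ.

27s^3(s+1)(s^2−s+1)

Every term has a factor of 27s^3; factoring it out leaves s^3+1.
Recognize a sum of cubes with the parts 1 and s.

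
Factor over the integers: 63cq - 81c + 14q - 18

(7q - 9)(9c + 2)

Group as (63cq - 81c) + (14q - 18) = 9c(7q - 9) + 2(7q - 9).
Both groups share the factor (7q - 9).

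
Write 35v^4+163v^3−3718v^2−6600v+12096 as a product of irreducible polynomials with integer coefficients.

(5v+14)(7v−8)(v+12)(v−9)

Testing divisors of the constant over divisors of the leading coefficient, v = 8/7 is a root, giving the factor (7v−8) and quotient 5v^3+29v^2−498v−1512.
Continuing, v = −12 is a root, so (v+12) is a factor; dividing leaves 5v^2−31v−126.
The remaining quadratic factors as (5v+14)(v−9).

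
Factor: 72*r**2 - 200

Factor out 8, leaving 9*r**2 - 25, which is a difference of two squares.

8*(3*r + 5)*(3*r - 5)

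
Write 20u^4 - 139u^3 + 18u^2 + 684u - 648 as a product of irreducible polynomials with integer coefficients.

By the rational root theorem, u = -9/4 is a root, so (4u + 9) divides it; the quotient is 5u^3 - 46u^2 + 108u - 72.
Continuing, u = 2 is a root, so (u - 2) is a factor; dividing leaves 5u^2 - 36u + 36.
The remaining quadratic factors as (5u - 6)(u - 6).

(4u + 9)(5u - 6)(u - 2)(u - 6)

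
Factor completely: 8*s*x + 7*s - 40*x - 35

Group as (8*s*x + 7*s) + (-40*x - 35) = s*(8*x + 7) - 5*(8*x + 7).
Both groups share the factor (8*x + 7).

(8*x + 7)*(s - 5)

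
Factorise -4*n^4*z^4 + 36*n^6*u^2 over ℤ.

4*n^4*(3*n*u + z^2)*(3*n*u - z^2)

Every term has a factor of 4*n^4; factoring it out leaves 9*n^2*u^2 - z^4.
Recognize a difference of squares with the parts 3*n*u and z^2.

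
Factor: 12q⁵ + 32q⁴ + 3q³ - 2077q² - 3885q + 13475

By the rational root theorem, q = -7/2 is a root, so (2q + 7) divides it; the quotient is 6q⁴ - 5q³ + 19q² - 1105q + 1925.
Then q = 11/6 is a root, so (6q - 11) divides it; the quotient is q³ + q² + 5q - 175.
Next, q = 5 is a root, giving the factor (q - 5) and quotient q² + 6q + 35.
The quadratic q² + 6q + 35 has discriminant -104 < 0 and is irreducible over ℤ.

(2q + 7)(6q - 11)(q - 5)(q² + 6q + 35)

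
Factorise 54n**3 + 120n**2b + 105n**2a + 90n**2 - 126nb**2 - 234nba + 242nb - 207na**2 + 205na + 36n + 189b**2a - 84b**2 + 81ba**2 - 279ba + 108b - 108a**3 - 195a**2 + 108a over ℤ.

Group: 9n(6n**2 + 18nb + 9na + 4n - 27ba + 12b - 27a**2 + 12a) + (-7b + 4a + 9)(6n**2 + 18nb + 9na + 4n - 27ba + 12b - 27a**2 + 12a); both groups contain (6n**2 + 18nb + 9na + 4n - 27ba + 12b - 27a**2 + 12a), so (9n - 7b + 4a + 9) is a factor with cofactor 6n**2 + 18nb + 9na + 4n - 27ba + 12b - 27a**2 + 12a.
The cofactor groups again: 6n**2 + 18nb + 9na + 4n - 27ba + 12b - 27a**2 + 12a = n(6n - 9a + 4) + (3b + 3a)(6n - 9a + 4); both groups contain (6n - 9a + 4), giving (n + 3b + 3a)(6n - 9a + 4).

(6n - 9a + 4)(n + 3b + 3a)(9n - 7b + 4a + 9)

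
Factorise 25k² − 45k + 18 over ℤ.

(5k − 3)(5k − 6)

Need a pair with product 25·18 = 450 and sum −45: that's −15 and −30.
Split the middle term: 25k² − 15k − 30k + 18 = 5k(5k − 3) − 6(5k − 3).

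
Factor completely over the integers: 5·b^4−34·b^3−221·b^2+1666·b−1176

Trying the rational-root candidates, b = 7 is a root, giving the factor (b−7) and quotient 5·b^3+b^2−214·b+168.
Continuing, b = −7 is a root, so (b+7) is a factor; dividing leaves 5·b^2−34·b+24.
The remaining quadratic factors as (5·b−4)(b−6).

(5·b−4)·(b+7)·(b−6)·(b−7)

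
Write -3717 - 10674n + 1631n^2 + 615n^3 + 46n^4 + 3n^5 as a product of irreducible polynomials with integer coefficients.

Testing divisors of the constant over divisors of the leading coefficient, n = 3 is a root, so (n - 3) is a factor; dividing leaves 3n^4 + 55n^3 + 780n^2 + 3971n + 1239.
Next, n = -1/3 is a root, so (3n + 1) is a factor; dividing leaves n^3 + 18n^2 + 254n + 1239.
Then n = -7 is a root, so (n + 7) is a factor; dividing leaves n^2 + 11n + 177.
The quadratic n^2 + 11n + 177 has discriminant -587 < 0 and is irreducible over ℤ.

(3n + 1)(n + 7)(n - 3)(n^2 + 11n + 177)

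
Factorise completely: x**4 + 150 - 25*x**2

(x**2 - 10)*(x**2 - 15)

Substitute u = x**2 to get a quadratic in u, then factor.
x**2 - 15 is irreducible over ℤ (15 is not a perfect square).
x**2 - 10 is irreducible over ℤ (10 is not a perfect square).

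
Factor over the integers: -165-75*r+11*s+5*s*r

Group as (5*s*r+11*s) + (-75*r-165) = s*(5*r+11) - 15*(5*r+11).
Both groups share the factor (5*r+11).

(5*r+11)*(s-15)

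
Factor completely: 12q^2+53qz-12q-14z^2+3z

(3q+14z-3)(4q-z)

Group: 4q(3q+14z-3) - z(3q+14z-3); both groups contain (3q+14z-3).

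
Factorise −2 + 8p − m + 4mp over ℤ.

Group as (4mp − m) + (8p − 2) = m(4p − 1) + 2(4p − 1).
Both groups share the factor (4p − 1).

(4p − 1)(m + 2)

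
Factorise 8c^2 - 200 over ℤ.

Factor out 8, leaving c^2 - 25, which is a difference of two squares.

8(c + 5)(c - 5)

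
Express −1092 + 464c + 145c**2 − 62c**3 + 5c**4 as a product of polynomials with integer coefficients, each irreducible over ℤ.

(5c + 13)(c − 2)(c − 6)(c − 7)

Among the possible rational roots, c = 6 is a root, giving the factor (c − 6) and quotient 5c**3 − 32c**2 − 47c + 182.
Continuing, c = −13/5 is a root, so (5c + 13) divides it; the quotient is c**2 − 9c + 14.
The remaining quadratic factors as (c − 7)(c − 2).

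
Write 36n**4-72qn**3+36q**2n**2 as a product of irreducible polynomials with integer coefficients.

36n**2(q-n)**2

Every term has a factor of 36n**2; factoring it out leaves q**2-2qn+n**2.
Recognize a perfect-square trinomial with the parts n and q.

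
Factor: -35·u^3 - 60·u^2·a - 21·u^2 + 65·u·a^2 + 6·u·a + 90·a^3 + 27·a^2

Group: u·(-35·u^2 - 25·u·a - 21·u + 90·a^2 + 27·a) + a·(-35·u^2 - 25·u·a - 21·u + 90·a^2 + 27·a); both groups contain (-35·u^2 - 25·u·a - 21·u + 90·a^2 + 27·a), so (u + a) is a factor with cofactor -35·u^2 - 25·u·a - 21·u + 90·a^2 + 27·a.
The cofactor groups again: -35·u^2 - 25·u·a - 21·u + 90·a^2 + 27·a = -7·u·(5·u + 10·a + 3) + 9·a·(5·u + 10·a + 3); both groups contain (5·u + 10·a + 3), giving -(7·u - 9·a)·(5·u + 10·a + 3).

-(7·u - 9·a)·(5·u + 10·a + 3)·(u + a)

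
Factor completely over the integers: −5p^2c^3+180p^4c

Every term has a factor of 5p^2c. Then 36p^2−c^2 = (6p)² − (c)².

5cp^2(6p−c)(6p+c)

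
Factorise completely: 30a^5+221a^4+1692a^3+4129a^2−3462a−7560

(2a+7)(3a−4)(5a+6)(a^2+4a+45)

Testing divisors of the constant over divisors of the leading coefficient, a = −7/2 is a root, giving the factor (2a+7) and quotient 15a^4+58a^3+643a^2−186a−1080.
Next, a = 4/3 is a root, so (3a−4) is a factor; dividing leaves 5a^3+26a^2+249a+270.
Then a = −6/5 is a root, so (5a+6) is a factor; dividing leaves a^2+4a+45.
The quadratic a^2+4a+45 has discriminant −164 < 0 and is irreducible over ℤ.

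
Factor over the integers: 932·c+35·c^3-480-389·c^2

By the rational root theorem, c = 12/5 is a root, so (5·c-12) divides it; the quotient is 7·c^2-61·c+40.
The remaining quadratic factors as (7·c-5)(c-8).

(5·c-12)·(7·c-5)·(c-8)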